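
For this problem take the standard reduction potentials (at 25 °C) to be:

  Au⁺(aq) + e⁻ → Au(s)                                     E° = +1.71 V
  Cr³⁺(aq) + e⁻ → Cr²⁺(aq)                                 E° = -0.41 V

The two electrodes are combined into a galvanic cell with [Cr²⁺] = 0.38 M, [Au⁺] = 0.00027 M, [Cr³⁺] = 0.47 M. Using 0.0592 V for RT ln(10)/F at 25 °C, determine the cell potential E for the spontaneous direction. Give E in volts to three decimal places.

Au⁺/Au is the cathode (higher E°), Cr³⁺/Cr²⁺ the anode: E°cell = +1.71 − (-0.41) = +2.12 V, n = 1.
Overall: Au⁺(aq) + Cr²⁺(aq) → Au(s) + Cr³⁺(aq)
Q = [Cr³⁺] / ([Au⁺]·[Cr²⁺]); log Q = 3.661.
E = E° − (0.0592/n) log Q = +2.12 − (0.0592/1)(3.661) = +1.903 V.

+1.903 V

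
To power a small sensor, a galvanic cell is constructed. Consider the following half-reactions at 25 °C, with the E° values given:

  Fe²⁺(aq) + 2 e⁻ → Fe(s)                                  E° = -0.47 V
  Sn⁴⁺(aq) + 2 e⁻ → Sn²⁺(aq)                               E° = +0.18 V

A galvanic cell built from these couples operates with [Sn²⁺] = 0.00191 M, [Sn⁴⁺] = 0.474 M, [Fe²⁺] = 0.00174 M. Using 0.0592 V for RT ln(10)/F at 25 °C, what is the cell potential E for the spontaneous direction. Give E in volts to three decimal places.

Sn⁴⁺/Sn²⁺ is the cathode (higher E°), Fe²⁺/Fe the anode: E°cell = +0.18 − (-0.47) = +0.65 V, n = 2.
Overall: Sn⁴⁺(aq) + Fe(s) → Sn²⁺(aq) + Fe²⁺(aq)
Q = [Sn²⁺]·[Fe²⁺] / ([Sn⁴⁺]); log Q = -5.154.
E = E° − (0.0592/n) log Q = +0.65 − (0.0592/2)(-5.154) = +0.803 V.

+0.803 V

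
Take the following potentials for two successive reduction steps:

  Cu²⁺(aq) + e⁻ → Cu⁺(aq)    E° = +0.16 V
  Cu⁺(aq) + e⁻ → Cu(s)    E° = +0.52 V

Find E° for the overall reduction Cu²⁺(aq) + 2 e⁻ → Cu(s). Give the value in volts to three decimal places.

Adding the free-energy changes (−nFE°) of the two steps gives −n₃FE°₃ = −n₁FE°₁ − n₂FE°₂.
E°₃ = (1×+0.16 + 1×+0.52) / 2 = (+0.680) / 2 = +0.340 V.

+0.340 V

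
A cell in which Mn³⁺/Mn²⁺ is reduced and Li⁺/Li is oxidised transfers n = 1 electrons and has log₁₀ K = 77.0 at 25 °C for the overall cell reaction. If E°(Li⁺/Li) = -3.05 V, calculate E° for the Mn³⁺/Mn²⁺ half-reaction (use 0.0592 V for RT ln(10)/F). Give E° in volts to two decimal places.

E°cell = (0.0592/n)·log K = (0.0592/1)(77.0) = +4.558 V.
Since Mn³⁺/Mn²⁺ is the cathode and Li⁺/Li the anode, E°cell = E°(Mn³⁺/Mn²⁺) − E°(Li⁺/Li).
So E°(Mn³⁺/Mn²⁺) = E°cell + E°(Li⁺/Li) = +4.558 + (-3.05) = +1.51 V.

+1.51 V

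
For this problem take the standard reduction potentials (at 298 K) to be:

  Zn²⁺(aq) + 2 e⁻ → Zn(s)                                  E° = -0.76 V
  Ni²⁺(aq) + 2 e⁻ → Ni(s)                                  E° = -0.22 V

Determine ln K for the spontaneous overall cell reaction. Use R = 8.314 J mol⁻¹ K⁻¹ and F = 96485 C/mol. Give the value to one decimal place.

Cathode: Ni²⁺/Ni; anode: Zn²⁺/Zn. E°cell = (-0.22) − (-0.76) = +0.54 V, with n = 2.
ΔG° = −nFE° = −RT ln K, so ln K = nFE°/(RT) = (2)(96485)(+0.54) / ((8.314)(298)) = 42.059.

42.1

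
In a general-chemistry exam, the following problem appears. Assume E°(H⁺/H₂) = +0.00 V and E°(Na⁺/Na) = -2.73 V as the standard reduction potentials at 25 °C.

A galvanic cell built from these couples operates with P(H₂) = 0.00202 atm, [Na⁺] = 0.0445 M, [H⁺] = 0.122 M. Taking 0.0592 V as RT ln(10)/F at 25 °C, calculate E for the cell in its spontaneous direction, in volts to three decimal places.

+2.836 V

H⁺/H₂ is the cathode (higher E°), Na⁺/Na the anode: E°cell = +0.00 − (-2.73) = +2.73 V, n = 2.
Overall: 2 H⁺(aq) + 2 Na(s) → H₂(g) + 2 Na⁺(aq)
Q = P(H₂)·[Na⁺]^2 / ([H⁺]^2); log Q = -3.571.
E = E° − (0.0592/n) log Q = +2.73 − (0.0592/2)(-3.571) = +2.836 V.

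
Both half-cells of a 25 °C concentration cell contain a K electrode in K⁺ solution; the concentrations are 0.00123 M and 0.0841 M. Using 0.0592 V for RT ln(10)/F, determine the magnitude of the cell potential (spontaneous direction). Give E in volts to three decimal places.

+0.109 V

For a concentration cell E°cell = 0. The 0.0841 M side is the cathode (reduction is favoured where [K⁺] is higher).
With n = 1, E = −(0.0592/1) log([K⁺]ₐₙ/[K⁺]꜀ₐₜ) = −(0.0592/1) log(0.00123/0.0841) = −(0.0592/1)(-1.835) = +0.109 V.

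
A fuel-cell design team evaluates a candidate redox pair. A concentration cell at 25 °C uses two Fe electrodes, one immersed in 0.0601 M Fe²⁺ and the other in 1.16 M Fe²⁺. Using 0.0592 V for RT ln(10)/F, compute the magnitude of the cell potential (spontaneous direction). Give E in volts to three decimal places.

+0.038 V

For a concentration cell E°cell = 0. The 1.16 M side is the cathode (reduction is favoured where [Fe²⁺] is higher).
With n = 2, E = −(0.0592/2) log([Fe²⁺]ₐₙ/[Fe²⁺]꜀ₐₜ) = −(0.0592/2) log(0.0601/1.16) = −(0.0592/2)(-1.286) = +0.038 V.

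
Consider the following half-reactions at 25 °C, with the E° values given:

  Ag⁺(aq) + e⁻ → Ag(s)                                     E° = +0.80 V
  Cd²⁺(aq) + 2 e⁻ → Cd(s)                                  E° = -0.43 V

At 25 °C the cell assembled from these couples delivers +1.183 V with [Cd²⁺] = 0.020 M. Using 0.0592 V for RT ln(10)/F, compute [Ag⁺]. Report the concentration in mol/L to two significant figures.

0.023 M

Ag⁺/Ag is the cathode, Cd²⁺/Cd the anode: E°cell = +1.23 V, n = 2.
Overall reaction: 2 Ag⁺(aq) + Cd(s) → 2 Ag(s) + Cd²⁺(aq); Q = [Cd²⁺]^1/[Ag⁺]^2.
From E = E° − (0.0592/n) log Q: log Q = (E° − E)·n/0.0592 = (+1.23 − (+1.183))·2/0.0592 = 1.5878.
So 2·log[Ag⁺] = 1·log(0.02) − log Q = -1.6990 − (1.5878) = -3.2868; log[Ag⁺] = -3.2868 / 2 = -1.6434; [Ag⁺] = 10^(-1.6434) ≈ 0.023 M.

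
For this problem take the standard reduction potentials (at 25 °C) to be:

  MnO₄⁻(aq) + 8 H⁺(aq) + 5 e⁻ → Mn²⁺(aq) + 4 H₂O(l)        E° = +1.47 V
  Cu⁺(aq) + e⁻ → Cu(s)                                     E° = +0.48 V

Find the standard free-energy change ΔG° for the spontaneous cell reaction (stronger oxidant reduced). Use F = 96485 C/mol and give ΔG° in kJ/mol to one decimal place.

-477.6 kJ/mol

MnO₄⁻/Mn²⁺ (E° = +1.47 V) is the cathode; Cu⁺/Cu (E° = +0.48 V) is the anode, so E°cell = +0.99 V.
Balancing electrons gives n = 5 (lcm of 5 and 1).
ΔG° = −nFE° = −(5)(96485)(+0.99) = -477,601 J = -477.6 kJ/mol.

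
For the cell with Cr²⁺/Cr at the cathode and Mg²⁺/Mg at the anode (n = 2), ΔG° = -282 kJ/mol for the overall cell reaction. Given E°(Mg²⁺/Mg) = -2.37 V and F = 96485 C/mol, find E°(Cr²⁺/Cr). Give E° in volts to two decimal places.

-0.91 V

E°cell = −ΔG°/(nF) = −(-282×10³)/((2)(96485)) = +1.461 V.
Since Cr²⁺/Cr is the cathode and Mg²⁺/Mg the anode, E°cell = E°(Cr²⁺/Cr) − E°(Mg²⁺/Mg).
So E°(Cr²⁺/Cr) = E°cell + E°(Mg²⁺/Mg) = +1.461 + (-2.37) = -0.91 V.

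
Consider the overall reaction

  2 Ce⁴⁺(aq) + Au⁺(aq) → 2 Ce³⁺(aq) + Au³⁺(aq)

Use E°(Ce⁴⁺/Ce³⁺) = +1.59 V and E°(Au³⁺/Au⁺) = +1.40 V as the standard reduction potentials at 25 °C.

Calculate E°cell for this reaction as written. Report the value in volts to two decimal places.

+0.19 V

The Ce⁴⁺/Ce³⁺ couple has the higher reduction potential, so it is the cathode; Au³⁺/Au⁺ is oxidised at the anode.
E°cell = E°(cathode) − E°(anode) = (+1.59) − (+1.40) = +0.19 V.
Since E°cell > 0, the reaction is spontaneous under standard conditions.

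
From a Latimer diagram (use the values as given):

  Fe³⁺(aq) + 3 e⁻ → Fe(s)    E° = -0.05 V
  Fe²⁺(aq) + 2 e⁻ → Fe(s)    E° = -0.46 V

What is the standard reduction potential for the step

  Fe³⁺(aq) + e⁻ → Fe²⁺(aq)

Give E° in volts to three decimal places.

+0.770 V

Sequential free energies add, so n₃E°₃ = n₁E°₁ + n₂E°₂.
With n₃ = 3, and the known step contributing 2×(-0.46) V, the unknown satisfies 1·E° = 3×(-0.05) − 2×(-0.46) = +0.770.
E° = +0.770 / 1 = +0.770 V.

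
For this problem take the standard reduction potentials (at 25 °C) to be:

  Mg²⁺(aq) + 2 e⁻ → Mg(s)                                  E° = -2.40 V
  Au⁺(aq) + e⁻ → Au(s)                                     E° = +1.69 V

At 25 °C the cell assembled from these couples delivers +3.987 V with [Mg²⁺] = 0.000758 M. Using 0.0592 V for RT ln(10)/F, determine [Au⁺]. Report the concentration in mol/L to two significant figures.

0.00050 M

Au⁺/Au is the cathode, Mg²⁺/Mg the anode: E°cell = +4.09 V, n = 2.
Overall reaction: 2 Au⁺(aq) + Mg(s) → 2 Au(s) + Mg²⁺(aq); Q = [Mg²⁺]^1/[Au⁺]^2.
From E = E° − (0.0592/n) log Q: log Q = (E° − E)·n/0.0592 = (+4.09 − (+3.987))·2/0.0592 = 3.4797.
So 2·log[Au⁺] = 1·log(0.000758) − log Q = -3.1203 − (3.4797) = -6.6000; log[Au⁺] = -6.6000 / 2 = -3.3000; [Au⁺] = 10^(-3.3000) ≈ 0.00050 M.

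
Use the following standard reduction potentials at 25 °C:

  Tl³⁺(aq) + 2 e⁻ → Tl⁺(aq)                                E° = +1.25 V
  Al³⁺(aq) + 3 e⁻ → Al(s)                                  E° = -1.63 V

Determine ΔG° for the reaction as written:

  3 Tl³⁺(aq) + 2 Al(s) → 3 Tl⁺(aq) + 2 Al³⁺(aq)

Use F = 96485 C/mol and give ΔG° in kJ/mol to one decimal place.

-1667.3 kJ/mol

As written, Tl³⁺/Tl⁺ is reduced (cathode) and Al³⁺/Al is oxidised (anode), so E°cell = (+1.25) − (-1.63) = +2.88 V.
Balancing electrons gives n = 6.
ΔG° = −nFE° = −(6)(96485)(+2.88) = -1,667,261 J = -1667.3 kJ/mol.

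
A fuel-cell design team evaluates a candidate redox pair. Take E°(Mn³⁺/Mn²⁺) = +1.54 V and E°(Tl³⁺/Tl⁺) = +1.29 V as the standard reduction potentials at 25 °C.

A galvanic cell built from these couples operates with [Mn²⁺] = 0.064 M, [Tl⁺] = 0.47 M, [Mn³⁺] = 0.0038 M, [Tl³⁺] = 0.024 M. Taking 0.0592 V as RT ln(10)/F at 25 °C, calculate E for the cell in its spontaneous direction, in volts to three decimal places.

+0.216 V

Mn³⁺/Mn²⁺ is the cathode (higher E°), Tl³⁺/Tl⁺ the anode: E°cell = +1.54 − (+1.29) = +0.25 V, n = 2.
Overall: 2 Mn³⁺(aq) + Tl⁺(aq) → 2 Mn²⁺(aq) + Tl³⁺(aq)
Q = [Mn²⁺]^2·[Tl³⁺] / ([Mn³⁺]^2·[Tl⁺]); log Q = 1.161.
E = E° − (0.0592/n) log Q = +0.25 − (0.0592/2)(1.161) = +0.216 V.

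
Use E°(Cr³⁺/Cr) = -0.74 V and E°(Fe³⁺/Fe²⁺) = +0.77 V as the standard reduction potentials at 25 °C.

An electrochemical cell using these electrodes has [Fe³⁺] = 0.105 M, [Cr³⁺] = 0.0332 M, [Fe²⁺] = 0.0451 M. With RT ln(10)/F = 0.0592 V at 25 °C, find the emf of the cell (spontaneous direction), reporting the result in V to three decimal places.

Fe³⁺/Fe²⁺ is the cathode (higher E°), Cr³⁺/Cr the anode: E°cell = +0.77 − (-0.74) = +1.51 V, n = 3.
Overall: 3 Fe³⁺(aq) + Cr(s) → 3 Fe²⁺(aq) + Cr³⁺(aq)
Q = [Fe²⁺]^3·[Cr³⁺] / ([Fe³⁺]^3); log Q = -2.580.
E = E° − (0.0592/n) log Q = +1.51 − (0.0592/3)(-2.580) = +1.561 V.

+1.561 V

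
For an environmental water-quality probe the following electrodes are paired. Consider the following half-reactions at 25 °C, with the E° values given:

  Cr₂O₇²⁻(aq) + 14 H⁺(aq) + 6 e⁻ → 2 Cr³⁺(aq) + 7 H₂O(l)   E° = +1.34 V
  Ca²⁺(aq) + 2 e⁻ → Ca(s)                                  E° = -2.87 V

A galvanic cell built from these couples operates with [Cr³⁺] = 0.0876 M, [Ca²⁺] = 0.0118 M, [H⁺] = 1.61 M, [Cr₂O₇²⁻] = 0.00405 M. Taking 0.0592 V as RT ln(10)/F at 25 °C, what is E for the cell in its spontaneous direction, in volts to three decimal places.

Cr₂O₇²⁻/Cr³⁺ is the cathode (higher E°), Ca²⁺/Ca the anode: E°cell = +1.34 − (-2.87) = +4.21 V, n = 6.
Overall: Cr₂O₇²⁻(aq) + 14 H⁺(aq) + 3 Ca(s) → 2 Cr³⁺(aq) + 7 H₂O(l) + 3 Ca²⁺(aq)
Q = [Cr³⁺]^2·[Ca²⁺]^3 / ([Cr₂O₇²⁻]·[H⁺]^14); log Q = -8.402.
E = E° − (0.0592/n) log Q = +4.21 − (0.0592/6)(-8.402) = +4.293 V.

+4.293 V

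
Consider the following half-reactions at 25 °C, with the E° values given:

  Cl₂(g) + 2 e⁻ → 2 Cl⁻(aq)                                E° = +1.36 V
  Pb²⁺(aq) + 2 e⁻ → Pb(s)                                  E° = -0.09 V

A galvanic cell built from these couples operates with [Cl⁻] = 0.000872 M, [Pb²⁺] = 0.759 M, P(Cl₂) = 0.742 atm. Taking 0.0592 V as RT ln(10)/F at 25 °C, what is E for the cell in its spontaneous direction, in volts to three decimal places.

Cl₂/Cl⁻ is the cathode (higher E°), Pb²⁺/Pb the anode: E°cell = +1.36 − (-0.09) = +1.45 V, n = 2.
Overall: Cl₂(g) + Pb(s) → 2 Cl⁻(aq) + Pb²⁺(aq)
Q = [Cl⁻]^2·[Pb²⁺] / (P(Cl₂)); log Q = -6.109.
E = E° − (0.0592/n) log Q = +1.45 − (0.0592/2)(-6.109) = +1.631 V.

+1.631 V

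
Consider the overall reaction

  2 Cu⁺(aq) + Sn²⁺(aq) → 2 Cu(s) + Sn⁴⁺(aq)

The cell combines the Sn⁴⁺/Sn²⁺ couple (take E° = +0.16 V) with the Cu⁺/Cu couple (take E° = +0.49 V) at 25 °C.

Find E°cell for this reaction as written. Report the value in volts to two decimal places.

The Cu⁺/Cu couple has the higher reduction potential, so it is the cathode; Sn⁴⁺/Sn²⁺ is oxidised at the anode.
E°cell = E°(cathode) − E°(anode) = (+0.49) − (+0.16) = +0.33 V.

+0.33 V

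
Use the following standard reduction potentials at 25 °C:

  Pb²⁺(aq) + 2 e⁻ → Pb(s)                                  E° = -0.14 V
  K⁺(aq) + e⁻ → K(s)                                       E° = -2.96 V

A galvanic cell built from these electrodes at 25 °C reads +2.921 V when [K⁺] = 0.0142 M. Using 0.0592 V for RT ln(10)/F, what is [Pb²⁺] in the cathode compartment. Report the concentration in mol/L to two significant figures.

Pb²⁺/Pb is the cathode, K⁺/K the anode: E°cell = +2.82 V, n = 2.
Overall reaction: Pb²⁺(aq) + 2 K(s) → Pb(s) + 2 K⁺(aq); Q = [K⁺]^2/[Pb²⁺]^1.
From E = E° − (0.0592/n) log Q: log Q = (E° − E)·n/0.0592 = (+2.82 − (+2.921))·2/0.0592 = -3.4122.
So 1·log[Pb²⁺] = 2·log(0.0142) − log Q = -3.6954 − (-3.4122) = -0.2832; [Pb²⁺] = 10^(-0.2832) ≈ 0.52 M.

0.52 M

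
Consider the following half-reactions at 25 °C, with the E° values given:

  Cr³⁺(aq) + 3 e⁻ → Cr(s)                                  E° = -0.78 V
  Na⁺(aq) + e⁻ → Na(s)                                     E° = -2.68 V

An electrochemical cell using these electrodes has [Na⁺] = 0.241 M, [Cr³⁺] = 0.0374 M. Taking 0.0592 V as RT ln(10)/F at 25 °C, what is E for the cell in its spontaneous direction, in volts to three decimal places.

Cr³⁺/Cr is the cathode (higher E°), Na⁺/Na the anode: E°cell = -0.78 − (-2.68) = +1.90 V, n = 3.
Overall: Cr³⁺(aq) + 3 Na(s) → Cr(s) + 3 Na⁺(aq)
Q = [Na⁺]^3 / ([Cr³⁺]); log Q = -0.427.
E = E° − (0.0592/n) log Q = +1.90 − (0.0592/3)(-0.427) = +1.908 V.

+1.908 V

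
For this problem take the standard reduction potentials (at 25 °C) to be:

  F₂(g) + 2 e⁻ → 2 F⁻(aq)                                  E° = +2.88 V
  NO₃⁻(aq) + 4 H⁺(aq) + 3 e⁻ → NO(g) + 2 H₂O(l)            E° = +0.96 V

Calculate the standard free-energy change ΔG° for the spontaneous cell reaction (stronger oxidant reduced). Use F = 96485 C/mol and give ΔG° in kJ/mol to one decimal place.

-1111.5 kJ/mol

F₂/F⁻ (E° = +2.88 V) is the cathode; NO₃⁻/NO (E° = +0.96 V) is the anode, so E°cell = +1.92 V.
Balancing electrons gives n = 6 (lcm of 2 and 3).
ΔG° = −nFE° = −(6)(96485)(+1.92) = -1,111,507 J = -1111.5 kJ/mol.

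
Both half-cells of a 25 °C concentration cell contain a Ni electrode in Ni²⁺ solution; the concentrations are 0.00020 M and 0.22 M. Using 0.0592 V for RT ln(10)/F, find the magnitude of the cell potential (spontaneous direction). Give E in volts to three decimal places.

+0.090 V

For a concentration cell E°cell = 0. The 0.22 M side is the cathode (reduction is favoured where [Ni²⁺] is higher).
With n = 2, E = −(0.0592/2) log([Ni²⁺]ₐₙ/[Ni²⁺]꜀ₐₜ) = −(0.0592/2) log(0.0002/0.22) = −(0.0592/2)(-3.041) = +0.090 V.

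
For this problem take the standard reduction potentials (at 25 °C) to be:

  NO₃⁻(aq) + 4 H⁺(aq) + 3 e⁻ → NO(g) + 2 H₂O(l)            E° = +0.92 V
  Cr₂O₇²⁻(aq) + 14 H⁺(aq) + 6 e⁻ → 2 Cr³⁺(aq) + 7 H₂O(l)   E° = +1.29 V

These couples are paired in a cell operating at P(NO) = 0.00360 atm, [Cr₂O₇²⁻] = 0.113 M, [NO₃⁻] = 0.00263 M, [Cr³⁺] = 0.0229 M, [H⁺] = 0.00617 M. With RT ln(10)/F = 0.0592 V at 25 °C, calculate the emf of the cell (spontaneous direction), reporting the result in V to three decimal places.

Cr₂O₇²⁻/Cr³⁺ is the cathode (higher E°), NO₃⁻/NO the anode: E°cell = +1.29 − (+0.92) = +0.37 V, n = 6.
Overall: Cr₂O₇²⁻(aq) + 6 H⁺(aq) + 2 NO(g) → 2 Cr³⁺(aq) + 3 H₂O(l) + 2 NO₃⁻(aq)
Q = [Cr³⁺]^2·[NO₃⁻]^2 / ([Cr₂O₇²⁻]·[H⁺]^6·P(NO)^2); log Q = 10.652.
E = E° − (0.0592/n) log Q = +0.37 − (0.0592/6)(10.652) = +0.265 V.

+0.265 V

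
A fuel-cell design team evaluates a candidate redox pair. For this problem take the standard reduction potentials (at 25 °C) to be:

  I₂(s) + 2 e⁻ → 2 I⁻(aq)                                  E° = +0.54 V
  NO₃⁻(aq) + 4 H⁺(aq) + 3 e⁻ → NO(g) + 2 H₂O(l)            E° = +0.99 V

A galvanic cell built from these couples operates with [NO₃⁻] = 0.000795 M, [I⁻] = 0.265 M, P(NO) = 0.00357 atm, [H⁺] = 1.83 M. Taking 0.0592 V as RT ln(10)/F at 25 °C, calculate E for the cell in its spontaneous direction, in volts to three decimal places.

+0.424 V

NO₃⁻/NO is the cathode (higher E°), I₂/I⁻ the anode: E°cell = +0.99 − (+0.54) = +0.45 V, n = 6.
Overall: 2 NO₃⁻(aq) + 8 H⁺(aq) + 6 I⁻(aq) → 2 NO(g) + 4 H₂O(l) + 3 I₂(s)
Q = P(NO)^2 / ([NO₃⁻]^2·[H⁺]^8·[I⁻]^6); log Q = 2.666.
E = E° − (0.0592/n) log Q = +0.45 − (0.0592/6)(2.666) = +0.424 V.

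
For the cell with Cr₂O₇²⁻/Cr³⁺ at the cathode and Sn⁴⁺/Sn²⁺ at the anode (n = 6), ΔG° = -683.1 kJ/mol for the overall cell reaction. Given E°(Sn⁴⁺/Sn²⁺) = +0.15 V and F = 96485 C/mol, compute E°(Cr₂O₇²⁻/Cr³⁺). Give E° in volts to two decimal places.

+1.33 V

E°cell = −ΔG°/(nF) = −(-683.1×10³)/((6)(96485)) = +1.180 V.
Since Cr₂O₇²⁻/Cr³⁺ is the cathode and Sn⁴⁺/Sn²⁺ the anode, E°cell = E°(Cr₂O₇²⁻/Cr³⁺) − E°(Sn⁴⁺/Sn²⁺).
So E°(Cr₂O₇²⁻/Cr³⁺) = E°cell + E°(Sn⁴⁺/Sn²⁺) = +1.180 + (+0.15) = +1.33 V.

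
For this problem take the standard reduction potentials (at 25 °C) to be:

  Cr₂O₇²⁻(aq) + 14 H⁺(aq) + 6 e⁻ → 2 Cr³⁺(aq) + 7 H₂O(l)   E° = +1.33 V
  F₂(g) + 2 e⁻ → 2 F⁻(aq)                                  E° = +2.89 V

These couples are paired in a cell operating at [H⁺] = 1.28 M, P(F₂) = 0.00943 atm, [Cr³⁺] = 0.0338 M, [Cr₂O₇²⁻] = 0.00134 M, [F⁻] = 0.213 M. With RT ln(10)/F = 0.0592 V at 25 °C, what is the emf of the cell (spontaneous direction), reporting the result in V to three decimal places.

F₂/F⁻ is the cathode (higher E°), Cr₂O₇²⁻/Cr³⁺ the anode: E°cell = +2.89 − (+1.33) = +1.56 V, n = 6.
Overall: 3 F₂(g) + 2 Cr³⁺(aq) + 7 H₂O(l) → 6 F⁻(aq) + Cr₂O₇²⁻(aq) + 14 H⁺(aq)
Q = [F⁻]^6·[Cr₂O₇²⁻]·[H⁺]^14 / (P(F₂)^3·[Cr³⁺]^2); log Q = 3.617.
E = E° − (0.0592/n) log Q = +1.56 − (0.0592/6)(3.617) = +1.524 V.

+1.524 V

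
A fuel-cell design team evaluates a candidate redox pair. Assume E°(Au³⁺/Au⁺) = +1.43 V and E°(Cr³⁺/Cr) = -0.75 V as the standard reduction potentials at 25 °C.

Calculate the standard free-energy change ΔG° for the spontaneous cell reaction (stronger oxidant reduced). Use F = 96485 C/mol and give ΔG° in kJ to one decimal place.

-1262.0 kJ

Au³⁺/Au⁺ (E° = +1.43 V) is the cathode; Cr³⁺/Cr (E° = -0.75 V) is the anode, so E°cell = +2.18 V.
Balancing electrons gives n = 6 (lcm of 2 and 3).
ΔG° = −nFE° = −(6)(96485)(+2.18) = -1,262,024 J = -1262.0 kJ.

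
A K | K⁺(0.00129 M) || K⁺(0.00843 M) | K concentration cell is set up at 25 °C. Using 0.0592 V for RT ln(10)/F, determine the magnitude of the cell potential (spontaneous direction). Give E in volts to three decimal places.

For a concentration cell E°cell = 0. The 0.00843 M side is the cathode (reduction is favoured where [K⁺] is higher).
With n = 1, E = −(0.0592/1) log([K⁺]ₐₙ/[K⁺]꜀ₐₜ) = −(0.0592/1) log(0.00129/0.00843) = −(0.0592/1)(-0.815) = +0.048 V.

+0.048 V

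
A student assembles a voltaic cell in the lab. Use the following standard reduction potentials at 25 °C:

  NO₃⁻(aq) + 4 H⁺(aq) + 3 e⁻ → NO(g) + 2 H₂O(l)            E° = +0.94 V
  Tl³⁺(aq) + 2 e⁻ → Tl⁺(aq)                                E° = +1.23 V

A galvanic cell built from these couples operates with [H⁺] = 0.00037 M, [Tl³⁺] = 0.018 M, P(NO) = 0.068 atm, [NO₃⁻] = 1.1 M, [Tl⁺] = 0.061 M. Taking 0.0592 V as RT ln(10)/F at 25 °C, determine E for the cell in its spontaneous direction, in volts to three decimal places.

+0.521 V

Tl³⁺/Tl⁺ is the cathode (higher E°), NO₃⁻/NO the anode: E°cell = +1.23 − (+0.94) = +0.29 V, n = 6.
Overall: 3 Tl³⁺(aq) + 2 NO(g) + 4 H₂O(l) → 3 Tl⁺(aq) + 2 NO₃⁻(aq) + 8 H⁺(aq)
Q = [Tl⁺]^3·[NO₃⁻]^2·[H⁺]^8 / ([Tl³⁺]^3·P(NO)^2); log Q = -23.446.
E = E° − (0.0592/n) log Q = +0.29 − (0.0592/6)(-23.446) = +0.521 V.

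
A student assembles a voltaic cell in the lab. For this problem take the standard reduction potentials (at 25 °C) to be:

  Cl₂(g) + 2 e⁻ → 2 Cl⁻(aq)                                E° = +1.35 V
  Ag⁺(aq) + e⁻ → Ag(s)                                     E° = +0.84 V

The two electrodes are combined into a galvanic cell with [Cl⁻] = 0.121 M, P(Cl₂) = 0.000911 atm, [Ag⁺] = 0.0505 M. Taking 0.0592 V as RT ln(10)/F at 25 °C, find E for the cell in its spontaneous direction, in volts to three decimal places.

Cl₂/Cl⁻ is the cathode (higher E°), Ag⁺/Ag the anode: E°cell = +1.35 − (+0.84) = +0.51 V, n = 2.
Overall: Cl₂(g) + 2 Ag(s) → 2 Cl⁻(aq) + 2 Ag⁺(aq)
Q = [Cl⁻]^2·[Ag⁺]^2 / (P(Cl₂)); log Q = -1.387.
E = E° − (0.0592/n) log Q = +0.51 − (0.0592/2)(-1.387) = +0.551 V.

+0.551 V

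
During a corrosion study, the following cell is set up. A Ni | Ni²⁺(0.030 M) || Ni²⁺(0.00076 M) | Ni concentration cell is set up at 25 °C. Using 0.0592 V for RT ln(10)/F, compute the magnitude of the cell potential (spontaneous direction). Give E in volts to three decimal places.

For a concentration cell E°cell = 0. The 0.030 M side is the cathode (reduction is favoured where [Ni²⁺] is higher).
With n = 2, E = −(0.0592/2) log([Ni²⁺]ₐₙ/[Ni²⁺]꜀ₐₜ) = −(0.0592/2) log(0.00076/0.03) = −(0.0592/2)(-1.596) = +0.047 V.

+0.047 V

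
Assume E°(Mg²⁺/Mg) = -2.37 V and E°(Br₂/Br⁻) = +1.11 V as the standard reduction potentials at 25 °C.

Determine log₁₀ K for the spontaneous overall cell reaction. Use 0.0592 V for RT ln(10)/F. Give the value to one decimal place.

117.6

Cathode: Br₂/Br⁻; anode: Mg²⁺/Mg. E°cell = +3.48 V, n = 2.
log K = nE°cell / 0.0592 = (2)(+3.48) / 0.0592 = 117.6.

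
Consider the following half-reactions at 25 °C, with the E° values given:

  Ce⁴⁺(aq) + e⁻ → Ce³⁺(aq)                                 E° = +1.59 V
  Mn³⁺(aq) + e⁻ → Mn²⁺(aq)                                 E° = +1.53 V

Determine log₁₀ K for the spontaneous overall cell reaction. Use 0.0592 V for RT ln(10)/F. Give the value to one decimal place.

1.0

Cathode: Ce⁴⁺/Ce³⁺; anode: Mn³⁺/Mn²⁺. E°cell = +0.06 V, n = 1.
log K = nE°cell / 0.0592 = (1)(+0.06) / 0.0592 = 1.0.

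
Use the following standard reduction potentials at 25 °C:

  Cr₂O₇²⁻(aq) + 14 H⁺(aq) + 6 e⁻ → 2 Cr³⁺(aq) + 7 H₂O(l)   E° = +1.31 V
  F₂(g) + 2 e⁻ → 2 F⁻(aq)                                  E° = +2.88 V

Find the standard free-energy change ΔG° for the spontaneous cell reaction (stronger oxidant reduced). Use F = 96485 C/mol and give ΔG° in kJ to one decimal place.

-908.9 kJ

F₂/F⁻ (E° = +2.88 V) is the cathode; Cr₂O₇²⁻/Cr³⁺ (E° = +1.31 V) is the anode, so E°cell = +1.57 V.
Balancing electrons gives n = 6 (lcm of 2 and 6).
ΔG° = −nFE° = −(6)(96485)(+1.57) = -908,889 J = -908.9 kJ.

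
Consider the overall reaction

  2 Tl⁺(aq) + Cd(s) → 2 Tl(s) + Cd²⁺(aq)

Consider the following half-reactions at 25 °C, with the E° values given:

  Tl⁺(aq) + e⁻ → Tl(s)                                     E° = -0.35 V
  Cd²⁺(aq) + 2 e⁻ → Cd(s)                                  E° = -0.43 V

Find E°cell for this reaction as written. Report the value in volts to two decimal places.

The Tl⁺/Tl couple has the higher reduction potential, so it is the cathode; Cd²⁺/Cd is oxidised at the anode.
E°cell = E°(cathode) − E°(anode) = (-0.35) − (-0.43) = +0.08 V.
Since E°cell > 0, the reaction is spontaneous under standard conditions.

+0.08 V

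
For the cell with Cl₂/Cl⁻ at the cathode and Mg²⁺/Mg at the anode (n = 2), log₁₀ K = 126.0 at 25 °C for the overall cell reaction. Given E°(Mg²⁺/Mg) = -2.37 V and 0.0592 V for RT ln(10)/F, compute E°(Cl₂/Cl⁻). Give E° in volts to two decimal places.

E°cell = (0.0592/n)·log K = (0.0592/2)(126.0) = +3.730 V.
Since Cl₂/Cl⁻ is the cathode and Mg²⁺/Mg the anode, E°cell = E°(Cl₂/Cl⁻) − E°(Mg²⁺/Mg).
So E°(Cl₂/Cl⁻) = E°cell + E°(Mg²⁺/Mg) = +3.730 + (-2.37) = +1.36 V.

+1.36 V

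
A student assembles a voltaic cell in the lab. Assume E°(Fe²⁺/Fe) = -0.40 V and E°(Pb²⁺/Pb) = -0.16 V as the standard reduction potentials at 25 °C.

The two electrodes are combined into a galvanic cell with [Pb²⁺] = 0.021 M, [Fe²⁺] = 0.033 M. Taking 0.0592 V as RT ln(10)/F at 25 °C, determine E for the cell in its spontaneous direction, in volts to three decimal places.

Pb²⁺/Pb is the cathode (higher E°), Fe²⁺/Fe the anode: E°cell = -0.16 − (-0.40) = +0.24 V, n = 2.
Overall: Pb²⁺(aq) + Fe(s) → Pb(s) + Fe²⁺(aq)
Q = [Fe²⁺] / ([Pb²⁺]); log Q = 0.196.
E = E° − (0.0592/n) log Q = +0.24 − (0.0592/2)(0.196) = +0.234 V.

+0.234 V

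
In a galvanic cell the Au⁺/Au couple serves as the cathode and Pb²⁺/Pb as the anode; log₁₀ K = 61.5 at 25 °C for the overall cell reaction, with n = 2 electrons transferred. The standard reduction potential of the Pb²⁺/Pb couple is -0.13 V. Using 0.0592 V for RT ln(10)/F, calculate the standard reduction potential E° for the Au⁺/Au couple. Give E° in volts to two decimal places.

+1.69 V

E°cell = (0.0592/n)·log K = (0.0592/2)(61.5) = +1.820 V.
Since Au⁺/Au is the cathode and Pb²⁺/Pb the anode, E°cell = E°(Au⁺/Au) − E°(Pb²⁺/Pb).
So E°(Au⁺/Au) = E°cell + E°(Pb²⁺/Pb) = +1.820 + (-0.13) = +1.69 V.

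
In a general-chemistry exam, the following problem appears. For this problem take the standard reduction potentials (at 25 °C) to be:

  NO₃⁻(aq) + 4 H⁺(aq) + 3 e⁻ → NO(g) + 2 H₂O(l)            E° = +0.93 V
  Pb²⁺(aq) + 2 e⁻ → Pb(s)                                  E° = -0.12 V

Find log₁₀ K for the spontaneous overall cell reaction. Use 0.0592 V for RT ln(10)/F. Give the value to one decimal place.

Cathode: NO₃⁻/NO; anode: Pb²⁺/Pb. E°cell = +1.05 V, n = 6.
log K = nE°cell / 0.0592 = (6)(+1.05) / 0.0592 = 106.4.

106.4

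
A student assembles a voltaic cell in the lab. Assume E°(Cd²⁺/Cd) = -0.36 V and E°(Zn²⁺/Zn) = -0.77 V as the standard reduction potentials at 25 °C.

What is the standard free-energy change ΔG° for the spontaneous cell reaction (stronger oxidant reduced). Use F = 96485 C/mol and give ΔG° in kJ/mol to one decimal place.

-79.1 kJ/mol

Cd²⁺/Cd (E° = -0.36 V) is the cathode; Zn²⁺/Zn (E° = -0.77 V) is the anode, so E°cell = +0.41 V.
Balancing electrons gives n = 2 (lcm of 2 and 2).
ΔG° = −nFE° = −(2)(96485)(+0.41) = -79,118 J = -79.1 kJ/mol.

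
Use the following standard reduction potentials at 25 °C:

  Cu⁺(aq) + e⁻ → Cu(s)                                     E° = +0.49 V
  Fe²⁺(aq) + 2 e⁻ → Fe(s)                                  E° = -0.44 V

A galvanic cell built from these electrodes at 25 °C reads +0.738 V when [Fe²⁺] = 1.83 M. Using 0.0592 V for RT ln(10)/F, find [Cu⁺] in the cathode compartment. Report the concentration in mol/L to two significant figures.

0.00077 M

Cu⁺/Cu is the cathode, Fe²⁺/Fe the anode: E°cell = +0.93 V, n = 2.
Overall reaction: 2 Cu⁺(aq) + Fe(s) → 2 Cu(s) + Fe²⁺(aq); Q = [Fe²⁺]^1/[Cu⁺]^2.
From E = E° − (0.0592/n) log Q: log Q = (E° − E)·n/0.0592 = (+0.93 − (+0.738))·2/0.0592 = 6.4865.
So 2·log[Cu⁺] = 1·log(1.83) − log Q = 0.2625 − (6.4865) = -6.2240; log[Cu⁺] = -6.2240 / 2 = -3.1120; [Cu⁺] = 10^(-3.1120) ≈ 0.00077 M.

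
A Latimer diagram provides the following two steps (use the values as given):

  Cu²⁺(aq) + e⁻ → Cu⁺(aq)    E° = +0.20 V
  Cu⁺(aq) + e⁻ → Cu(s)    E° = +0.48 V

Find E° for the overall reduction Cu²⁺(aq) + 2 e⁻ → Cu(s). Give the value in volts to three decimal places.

Since ΔG° = −nFE° is additive over sequential reductions, n₃E°₃ = n₁E°₁ + n₂E°₂.
E°₃ = (1×+0.20 + 1×+0.48) / 2 = (+0.680) / 2 = +0.340 V.

+0.340 V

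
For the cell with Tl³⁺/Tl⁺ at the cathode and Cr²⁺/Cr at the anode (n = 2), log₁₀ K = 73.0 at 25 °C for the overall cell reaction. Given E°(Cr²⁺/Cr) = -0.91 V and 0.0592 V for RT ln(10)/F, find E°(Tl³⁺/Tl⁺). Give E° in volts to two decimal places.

+1.25 V

E°cell = (0.0592/n)·log K = (0.0592/2)(73.0) = +2.161 V.
Since Tl³⁺/Tl⁺ is the cathode and Cr²⁺/Cr the anode, E°cell = E°(Tl³⁺/Tl⁺) − E°(Cr²⁺/Cr).
So E°(Tl³⁺/Tl⁺) = E°cell + E°(Cr²⁺/Cr) = +2.161 + (-0.91) = +1.25 V.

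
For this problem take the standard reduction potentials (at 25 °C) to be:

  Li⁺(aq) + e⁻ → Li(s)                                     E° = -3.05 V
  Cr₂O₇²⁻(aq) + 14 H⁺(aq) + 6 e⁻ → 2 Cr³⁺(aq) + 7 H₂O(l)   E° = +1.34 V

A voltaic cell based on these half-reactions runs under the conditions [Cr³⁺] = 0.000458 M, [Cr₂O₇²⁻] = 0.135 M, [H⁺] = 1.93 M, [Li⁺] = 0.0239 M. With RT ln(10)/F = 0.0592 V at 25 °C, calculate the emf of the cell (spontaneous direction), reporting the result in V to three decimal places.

+4.583 V

Cr₂O₇²⁻/Cr³⁺ is the cathode (higher E°), Li⁺/Li the anode: E°cell = +1.34 − (-3.05) = +4.39 V, n = 6.
Overall: Cr₂O₇²⁻(aq) + 14 H⁺(aq) + 6 Li(s) → 2 Cr³⁺(aq) + 7 H₂O(l) + 6 Li⁺(aq)
Q = [Cr³⁺]^2·[Li⁺]^6 / ([Cr₂O₇²⁻]·[H⁺]^14); log Q = -19.536.
E = E° − (0.0592/n) log Q = +4.39 − (0.0592/6)(-19.536) = +4.583 V.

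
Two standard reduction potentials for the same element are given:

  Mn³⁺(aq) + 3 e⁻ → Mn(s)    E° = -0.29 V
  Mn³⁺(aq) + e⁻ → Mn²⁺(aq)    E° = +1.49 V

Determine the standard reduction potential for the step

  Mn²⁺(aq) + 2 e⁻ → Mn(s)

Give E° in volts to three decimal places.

-1.180 V

Sequential free energies add, so n₃E°₃ = n₁E°₁ + n₂E°₂.
With n₃ = 3, and the known step contributing 1×(+1.49) V, the unknown satisfies 2·E° = 3×(-0.29) − 1×(+1.49) = -2.360.
E° = -2.360 / 2 = -1.180 V.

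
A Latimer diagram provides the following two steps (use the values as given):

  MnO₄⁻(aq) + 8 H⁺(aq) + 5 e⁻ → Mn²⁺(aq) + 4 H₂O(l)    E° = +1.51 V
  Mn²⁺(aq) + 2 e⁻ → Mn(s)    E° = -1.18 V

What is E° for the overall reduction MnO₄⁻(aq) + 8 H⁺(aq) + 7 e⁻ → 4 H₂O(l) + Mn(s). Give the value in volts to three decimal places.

+0.741 V

Since ΔG° = −nFE° is additive over sequential reductions, n₃E°₃ = n₁E°₁ + n₂E°₂.
E°₃ = (5×+1.51 + 2×-1.18) / 7 = (+5.190) / 7 = +0.741 V.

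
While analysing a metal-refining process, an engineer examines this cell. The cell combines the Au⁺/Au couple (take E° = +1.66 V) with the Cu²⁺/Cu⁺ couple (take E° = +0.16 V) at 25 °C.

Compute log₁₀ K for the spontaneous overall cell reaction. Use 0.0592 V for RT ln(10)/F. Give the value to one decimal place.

Cathode: Au⁺/Au; anode: Cu²⁺/Cu⁺. E°cell = +1.50 V, n = 1.
log K = nE°cell / 0.0592 = (1)(+1.50) / 0.0592 = 25.3.

25.3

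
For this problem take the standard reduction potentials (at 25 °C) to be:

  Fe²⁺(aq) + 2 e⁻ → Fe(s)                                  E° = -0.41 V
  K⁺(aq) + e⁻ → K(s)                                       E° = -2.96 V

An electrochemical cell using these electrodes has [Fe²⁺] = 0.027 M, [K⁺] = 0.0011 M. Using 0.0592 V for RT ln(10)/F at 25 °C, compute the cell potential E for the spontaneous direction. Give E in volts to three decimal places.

+2.679 V

Fe²⁺/Fe is the cathode (higher E°), K⁺/K the anode: E°cell = -0.41 − (-2.96) = +2.55 V, n = 2.
Overall: Fe²⁺(aq) + 2 K(s) → Fe(s) + 2 K⁺(aq)
Q = [K⁺]^2 / ([Fe²⁺]); log Q = -4.349.
E = E° − (0.0592/n) log Q = +2.55 − (0.0592/2)(-4.349) = +2.679 V.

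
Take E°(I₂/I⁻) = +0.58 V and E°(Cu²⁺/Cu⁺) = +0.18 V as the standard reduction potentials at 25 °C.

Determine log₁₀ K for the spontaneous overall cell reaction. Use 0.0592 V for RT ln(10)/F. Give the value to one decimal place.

13.5

Cathode: I₂/I⁻; anode: Cu²⁺/Cu⁺. E°cell = +0.40 V, n = 2.
log K = nE°cell / 0.0592 = (2)(+0.40) / 0.0592 = 13.5.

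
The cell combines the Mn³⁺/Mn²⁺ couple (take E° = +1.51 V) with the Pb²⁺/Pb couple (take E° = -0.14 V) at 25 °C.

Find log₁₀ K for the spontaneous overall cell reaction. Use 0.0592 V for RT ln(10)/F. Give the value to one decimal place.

55.7

Cathode: Mn³⁺/Mn²⁺; anode: Pb²⁺/Pb. E°cell = +1.65 V, n = 2.
log K = nE°cell / 0.0592 = (2)(+1.65) / 0.0592 = 55.7.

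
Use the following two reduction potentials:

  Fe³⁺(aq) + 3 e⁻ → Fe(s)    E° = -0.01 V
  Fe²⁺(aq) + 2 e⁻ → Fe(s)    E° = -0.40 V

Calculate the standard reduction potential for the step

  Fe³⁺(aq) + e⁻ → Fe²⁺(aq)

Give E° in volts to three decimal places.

+0.770 V

Sequential free energies add, so n₃E°₃ = n₁E°₁ + n₂E°₂.
With n₃ = 3, and the known step contributing 2×(-0.40) V, the unknown satisfies 1·E° = 3×(-0.01) − 2×(-0.40) = +0.770.
E° = +0.770 / 1 = +0.770 V.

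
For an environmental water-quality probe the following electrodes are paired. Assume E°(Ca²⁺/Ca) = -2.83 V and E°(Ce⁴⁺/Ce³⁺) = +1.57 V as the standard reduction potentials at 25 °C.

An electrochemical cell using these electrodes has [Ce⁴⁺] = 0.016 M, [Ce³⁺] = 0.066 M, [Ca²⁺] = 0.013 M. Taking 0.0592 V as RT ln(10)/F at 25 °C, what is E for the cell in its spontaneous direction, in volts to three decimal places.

Ce⁴⁺/Ce³⁺ is the cathode (higher E°), Ca²⁺/Ca the anode: E°cell = +1.57 − (-2.83) = +4.40 V, n = 2.
Overall: 2 Ce⁴⁺(aq) + Ca(s) → 2 Ce³⁺(aq) + Ca²⁺(aq)
Q = [Ce³⁺]^2·[Ca²⁺] / ([Ce⁴⁺]^2); log Q = -0.655.
E = E° − (0.0592/n) log Q = +4.40 − (0.0592/2)(-0.655) = +4.419 V.

+4.419 V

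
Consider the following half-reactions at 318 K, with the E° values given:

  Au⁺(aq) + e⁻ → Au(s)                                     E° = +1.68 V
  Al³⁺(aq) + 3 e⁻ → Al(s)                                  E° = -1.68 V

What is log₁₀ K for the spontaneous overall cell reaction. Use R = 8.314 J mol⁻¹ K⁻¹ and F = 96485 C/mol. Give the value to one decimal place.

Cathode: Au⁺/Au; anode: Al³⁺/Al. E°cell = (+1.68) − (-1.68) = +3.36 V, with n = 3.
ΔG° = −nFE° = −RT ln K, so ln K = nFE°/(RT) = (3)(96485)(+3.36) / ((8.314)(318)) = 367.861.
log₁₀ K = 367.861 / ln 10 = 159.8.

159.8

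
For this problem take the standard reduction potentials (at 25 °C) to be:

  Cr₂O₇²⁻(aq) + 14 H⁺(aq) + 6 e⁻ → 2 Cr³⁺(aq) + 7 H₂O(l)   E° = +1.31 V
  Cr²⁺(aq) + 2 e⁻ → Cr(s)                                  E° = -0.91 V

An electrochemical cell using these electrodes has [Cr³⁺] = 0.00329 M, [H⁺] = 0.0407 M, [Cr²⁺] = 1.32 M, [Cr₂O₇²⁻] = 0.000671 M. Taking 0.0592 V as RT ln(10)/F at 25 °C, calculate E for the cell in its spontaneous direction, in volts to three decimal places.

Cr₂O₇²⁻/Cr³⁺ is the cathode (higher E°), Cr²⁺/Cr the anode: E°cell = +1.31 − (-0.91) = +2.22 V, n = 6.
Overall: Cr₂O₇²⁻(aq) + 14 H⁺(aq) + 3 Cr(s) → 2 Cr³⁺(aq) + 7 H₂O(l) + 3 Cr²⁺(aq)
Q = [Cr³⁺]^2·[Cr²⁺]^3 / ([Cr₂O₇²⁻]·[H⁺]^14); log Q = 18.035.
E = E° − (0.0592/n) log Q = +2.22 − (0.0592/6)(18.035) = +2.042 V.

+2.042 V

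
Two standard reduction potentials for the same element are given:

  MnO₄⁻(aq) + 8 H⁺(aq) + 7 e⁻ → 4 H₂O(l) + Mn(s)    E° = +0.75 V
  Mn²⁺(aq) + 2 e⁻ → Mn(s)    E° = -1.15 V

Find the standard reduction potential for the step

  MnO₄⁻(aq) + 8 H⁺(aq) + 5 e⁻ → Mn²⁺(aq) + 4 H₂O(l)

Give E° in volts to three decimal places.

Sequential free energies add, so n₃E°₃ = n₁E°₁ + n₂E°₂.
With n₃ = 7, and the known step contributing 2×(-1.15) V, the unknown satisfies 5·E° = 7×(+0.75) − 2×(-1.15) = +7.550.
E° = +7.550 / 5 = +1.510 V.

+1.510 V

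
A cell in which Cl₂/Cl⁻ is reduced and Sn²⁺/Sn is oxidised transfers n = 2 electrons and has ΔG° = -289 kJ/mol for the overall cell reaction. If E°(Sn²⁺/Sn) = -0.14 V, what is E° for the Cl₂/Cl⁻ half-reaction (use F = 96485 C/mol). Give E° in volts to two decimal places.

E°cell = −ΔG°/(nF) = −(-289×10³)/((2)(96485)) = +1.498 V.
Since Cl₂/Cl⁻ is the cathode and Sn²⁺/Sn the anode, E°cell = E°(Cl₂/Cl⁻) − E°(Sn²⁺/Sn).
So E°(Cl₂/Cl⁻) = E°cell + E°(Sn²⁺/Sn) = +1.498 + (-0.14) = +1.36 V.

+1.36 V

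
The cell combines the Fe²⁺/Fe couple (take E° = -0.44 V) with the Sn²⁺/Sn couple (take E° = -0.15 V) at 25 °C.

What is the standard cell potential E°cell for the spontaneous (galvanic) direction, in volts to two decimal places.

The Sn²⁺/Sn couple has the higher reduction potential, so it is the cathode; Fe²⁺/Fe is oxidised at the anode.
E°cell = E°(cathode) − E°(anode) = (-0.15) − (-0.44) = +0.29 V.
Since E°cell > 0, the reaction is spontaneous under standard conditions.

+0.29 V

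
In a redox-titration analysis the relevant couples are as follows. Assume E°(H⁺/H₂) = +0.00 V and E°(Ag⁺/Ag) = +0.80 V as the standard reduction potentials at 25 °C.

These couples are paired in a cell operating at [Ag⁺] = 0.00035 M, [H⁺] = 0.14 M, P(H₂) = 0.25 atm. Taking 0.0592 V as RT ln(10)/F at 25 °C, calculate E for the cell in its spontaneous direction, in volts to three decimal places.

+0.628 V

Ag⁺/Ag is the cathode (higher E°), H⁺/H₂ the anode: E°cell = +0.80 − (+0.00) = +0.80 V, n = 2.
Overall: 2 Ag⁺(aq) + H₂(g) → 2 Ag(s) + 2 H⁺(aq)
Q = [H⁺]^2 / ([Ag⁺]^2·P(H₂)); log Q = 5.806.
E = E° − (0.0592/n) log Q = +0.80 − (0.0592/2)(5.806) = +0.628 V.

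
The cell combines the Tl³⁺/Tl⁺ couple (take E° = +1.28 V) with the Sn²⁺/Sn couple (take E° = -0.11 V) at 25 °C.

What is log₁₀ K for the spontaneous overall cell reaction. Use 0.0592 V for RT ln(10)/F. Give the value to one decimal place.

Cathode: Tl³⁺/Tl⁺; anode: Sn²⁺/Sn. E°cell = +1.39 V, n = 2.
log K = nE°cell / 0.0592 = (2)(+1.39) / 0.0592 = 47.0.

47.0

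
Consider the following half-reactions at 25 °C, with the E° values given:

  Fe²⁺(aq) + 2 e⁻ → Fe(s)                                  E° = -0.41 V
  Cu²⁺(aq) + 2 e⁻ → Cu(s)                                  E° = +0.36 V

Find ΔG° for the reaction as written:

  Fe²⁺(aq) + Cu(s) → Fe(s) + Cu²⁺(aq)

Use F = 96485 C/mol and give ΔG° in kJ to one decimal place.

As written, Fe²⁺/Fe is reduced (cathode) and Cu²⁺/Cu is oxidised (anode), so E°cell = (-0.41) − (+0.36) = -0.77 V.
Balancing electrons gives n = 2.
ΔG° = −nFE° = −(2)(96485)(-0.77) = 148,587 J = +148.6 kJ.

+148.6 kJ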